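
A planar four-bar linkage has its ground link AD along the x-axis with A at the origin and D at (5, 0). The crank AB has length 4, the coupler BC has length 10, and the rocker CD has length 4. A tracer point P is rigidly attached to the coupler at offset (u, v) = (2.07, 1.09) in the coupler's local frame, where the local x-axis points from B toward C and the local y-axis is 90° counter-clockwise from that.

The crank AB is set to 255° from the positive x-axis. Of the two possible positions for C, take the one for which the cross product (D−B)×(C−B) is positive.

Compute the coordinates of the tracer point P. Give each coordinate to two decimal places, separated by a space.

A=(0,0), D=(5.00,0)
B = A + 4.00·(cos255°, sin255°) = (-1.0353, -3.8637)
|BD| = 7.1661
circle(B,10.00) ∩ circle(D,4.00): a=9.4440, h=3.2880
  candidates: C₊=(5.1457,3.9973) cross=23.562; C₋=(8.6912,-1.5410) cross=-23.562
  mode + wants cross > 0 → take C=(5.1457,3.9973) (cross=23.562)
ex = (C−B)/|BC| = (0.6181,0.7861); ey = (-0.7861,0.6181)
P = B + 2.07·ex + 1.09·ey = (-0.6127,-1.5627)

-0.61 -1.56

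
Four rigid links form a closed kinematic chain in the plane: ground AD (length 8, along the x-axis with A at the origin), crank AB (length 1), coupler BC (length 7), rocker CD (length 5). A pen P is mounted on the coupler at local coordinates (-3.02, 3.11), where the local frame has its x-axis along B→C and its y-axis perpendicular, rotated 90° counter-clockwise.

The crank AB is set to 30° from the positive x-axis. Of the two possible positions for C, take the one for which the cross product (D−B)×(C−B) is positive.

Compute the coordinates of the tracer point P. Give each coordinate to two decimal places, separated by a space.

A=(0,0), D=(8.00,0)
B = A + 1.00·(cos30°, sin30°) = (0.8660, 0.5000)
|BD| = 7.1515
circle(B,7.00) ∩ circle(D,5.00): a=5.2537, h=4.6259
  candidates: C₊=(6.4303,4.7472) cross=33.082; C₋=(5.7835,-4.4818) cross=-33.082
  mode + wants cross > 0 → take C=(6.4303,4.7472) (cross=33.082)
ex = (C−B)/|BC| = (0.7949,0.6067); ey = (-0.6067,0.7949)
P = B + -3.02·ex + 3.11·ey = (-3.4215,1.1398)

-3.42 1.14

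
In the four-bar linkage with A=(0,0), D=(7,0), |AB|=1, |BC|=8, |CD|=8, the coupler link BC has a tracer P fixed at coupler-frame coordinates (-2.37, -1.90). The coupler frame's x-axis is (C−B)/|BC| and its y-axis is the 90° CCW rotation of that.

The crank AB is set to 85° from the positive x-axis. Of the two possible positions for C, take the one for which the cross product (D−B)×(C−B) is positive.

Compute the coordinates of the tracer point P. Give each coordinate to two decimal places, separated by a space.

A=(0,0), D=(7.00,0)
B = A + 1.00·(cos85°, sin85°) = (0.0872, 0.9962)
|BD| = 6.9843
circle(B,8.00) ∩ circle(D,8.00): a=3.4921, h=7.1976
  candidates: C₊=(4.5702,7.6221) cross=50.270; C₋=(2.5170,-6.6259) cross=-50.270
  mode + wants cross > 0 → take C=(4.5702,7.6221) (cross=50.270)
ex = (C−B)/|BC| = (0.5604,0.8282); ey = (-0.8282,0.5604)
P = B + -2.37·ex + -1.90·ey = (0.3327,-2.0314)

0.33 -2.03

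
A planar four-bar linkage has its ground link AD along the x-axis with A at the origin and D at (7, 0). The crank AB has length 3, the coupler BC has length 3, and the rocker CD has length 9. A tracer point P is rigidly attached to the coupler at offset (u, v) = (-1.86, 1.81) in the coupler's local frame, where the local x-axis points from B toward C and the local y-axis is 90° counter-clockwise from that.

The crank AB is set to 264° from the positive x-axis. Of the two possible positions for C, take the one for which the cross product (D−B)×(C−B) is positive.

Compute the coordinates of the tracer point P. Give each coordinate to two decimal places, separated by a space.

-0.78 -5.54

A=(0,0), D=(7.00,0)
B = A + 3.00·(cos264°, sin264°) = (-0.3136, -2.9836)
|BD| = 7.8987
circle(B,3.00) ∩ circle(D,9.00): a=-0.6083, h=2.9377
  candidates: C₊=(-1.9865,-0.4933) cross=23.204; C₋=(0.2328,-5.9334) cross=-23.204
  mode + wants cross > 0 → take C=(-1.9865,-0.4933) (cross=23.204)
ex = (C−B)/|BC| = (-0.5576,0.8301); ey = (-0.8301,-0.5576)
P = B + -1.86·ex + 1.81·ey = (-0.7789,-5.5368)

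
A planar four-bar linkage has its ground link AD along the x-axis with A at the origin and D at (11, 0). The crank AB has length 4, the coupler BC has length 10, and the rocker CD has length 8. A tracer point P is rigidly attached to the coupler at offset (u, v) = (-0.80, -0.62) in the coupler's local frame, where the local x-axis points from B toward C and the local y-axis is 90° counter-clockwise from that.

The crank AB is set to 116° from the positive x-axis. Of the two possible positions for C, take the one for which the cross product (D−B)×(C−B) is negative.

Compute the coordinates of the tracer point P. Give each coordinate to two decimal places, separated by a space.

-2.73 3.86

A=(0,0), D=(11.00,0)
B = A + 4.00·(cos116°, sin116°) = (-1.7535, 3.5952)
|BD| = 13.2505
circle(B,10.00) ∩ circle(D,8.00): a=7.9837, h=6.0217
  candidates: C₊=(7.5646,7.2248) cross=79.790; C₋=(4.2969,-4.3668) cross=-79.790
  mode - wants cross < 0 → take C=(4.2969,-4.3668) (cross=-79.790)
ex = (C−B)/|BC| = (0.6050,-0.7962); ey = (0.7962,0.6050)
P = B + -0.80·ex + -0.62·ey = (-2.7312,3.8570)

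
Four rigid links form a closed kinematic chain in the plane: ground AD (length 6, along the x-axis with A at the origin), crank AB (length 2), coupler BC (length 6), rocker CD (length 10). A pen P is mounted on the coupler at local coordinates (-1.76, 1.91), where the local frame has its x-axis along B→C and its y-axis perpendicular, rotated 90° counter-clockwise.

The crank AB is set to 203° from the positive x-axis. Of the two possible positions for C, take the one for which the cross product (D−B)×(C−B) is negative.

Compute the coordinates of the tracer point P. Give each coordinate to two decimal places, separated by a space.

A=(0,0), D=(6.00,0)
B = A + 2.00·(cos203°, sin203°) = (-1.8410, -0.7815)
|BD| = 7.8799
circle(B,6.00) ∩ circle(D,10.00): a=-0.1211, h=5.9988
  candidates: C₊=(-2.5564,5.1757) cross=47.270; C₋=(-1.3666,-6.7627) cross=-47.270
  mode - wants cross < 0 → take C=(-1.3666,-6.7627) (cross=-47.270)
ex = (C−B)/|BC| = (0.0791,-0.9969); ey = (0.9969,0.0791)
P = B + -1.76·ex + 1.91·ey = (-0.0762,1.1241)

-0.08 1.12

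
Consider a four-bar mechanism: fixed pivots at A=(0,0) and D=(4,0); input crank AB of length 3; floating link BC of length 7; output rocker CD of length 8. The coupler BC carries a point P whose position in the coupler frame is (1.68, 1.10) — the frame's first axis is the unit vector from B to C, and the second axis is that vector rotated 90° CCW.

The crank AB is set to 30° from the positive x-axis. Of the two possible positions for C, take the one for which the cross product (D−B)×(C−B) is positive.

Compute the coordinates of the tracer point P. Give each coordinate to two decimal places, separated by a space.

2.31 3.49

A=(0,0), D=(4.00,0)
B = A + 3.00·(cos30°, sin30°) = (2.5981, 1.5000)
|BD| = 2.0531
circle(B,7.00) ∩ circle(D,8.00): a=-2.6264, h=6.4886
  candidates: C₊=(5.5452,7.8493) cross=13.322; C₋=(-3.9358,-1.0118) cross=-13.322
  mode + wants cross > 0 → take C=(5.5452,7.8493) (cross=13.322)
ex = (C−B)/|BC| = (0.4210,0.9070); ey = (-0.9070,0.4210)
P = B + 1.68·ex + 1.10·ey = (2.3076,3.4870)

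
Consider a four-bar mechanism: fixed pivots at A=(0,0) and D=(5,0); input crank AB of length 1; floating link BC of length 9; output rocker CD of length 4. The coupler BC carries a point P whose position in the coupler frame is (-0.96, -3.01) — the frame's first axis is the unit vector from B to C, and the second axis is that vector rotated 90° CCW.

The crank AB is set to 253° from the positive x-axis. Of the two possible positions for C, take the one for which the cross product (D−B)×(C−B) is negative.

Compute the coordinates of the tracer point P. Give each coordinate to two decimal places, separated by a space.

-1.45 -3.90

A=(0,0), D=(5.00,0)
B = A + 1.00·(cos253°, sin253°) = (-0.2924, -0.9563)
|BD| = 5.3781
circle(B,9.00) ∩ circle(D,4.00): a=8.7321, h=2.1796
  candidates: C₊=(7.9130,2.7412) cross=11.722; C₋=(8.6881,-1.5485) cross=-11.722
  mode - wants cross < 0 → take C=(8.6881,-1.5485) (cross=-11.722)
ex = (C−B)/|BC| = (0.9978,-0.0658); ey = (0.0658,0.9978)
P = B + -0.96·ex + -3.01·ey = (-1.4483,-3.8966)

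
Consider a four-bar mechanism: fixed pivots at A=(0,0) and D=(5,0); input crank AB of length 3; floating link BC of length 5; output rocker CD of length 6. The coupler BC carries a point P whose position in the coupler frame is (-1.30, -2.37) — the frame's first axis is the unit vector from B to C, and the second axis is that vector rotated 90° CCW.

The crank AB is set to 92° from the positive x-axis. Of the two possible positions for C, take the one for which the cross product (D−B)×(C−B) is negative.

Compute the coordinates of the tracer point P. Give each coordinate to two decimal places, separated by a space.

A=(0,0), D=(5.00,0)
B = A + 3.00·(cos92°, sin92°) = (-0.1047, 2.9982)
|BD| = 5.9200
circle(B,5.00) ∩ circle(D,6.00): a=2.0310, h=4.5689
  candidates: C₊=(3.9605,5.9093) cross=27.048; C₋=(-0.6673,-1.9701) cross=-27.048
  mode - wants cross < 0 → take C=(-0.6673,-1.9701) (cross=-27.048)
ex = (C−B)/|BC| = (-0.1125,-0.9936); ey = (0.9936,-0.1125)
P = B + -1.30·ex + -2.37·ey = (-2.3134,4.5566)

-2.31 4.56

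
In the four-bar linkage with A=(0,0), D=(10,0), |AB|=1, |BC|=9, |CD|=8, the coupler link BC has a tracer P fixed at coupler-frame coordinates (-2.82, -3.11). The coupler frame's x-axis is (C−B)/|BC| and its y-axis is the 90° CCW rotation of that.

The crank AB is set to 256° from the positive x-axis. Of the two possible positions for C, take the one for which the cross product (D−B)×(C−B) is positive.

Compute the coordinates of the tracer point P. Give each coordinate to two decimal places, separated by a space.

0.61 -5.08

A=(0,0), D=(10.00,0)
B = A + 1.00·(cos256°, sin256°) = (-0.2419, -0.9703)
|BD| = 10.2878
circle(B,9.00) ∩ circle(D,8.00): a=5.9701, h=6.7348
  candidates: C₊=(5.0664,6.2976) cross=69.286; C₋=(6.3368,-7.1120) cross=-69.286
  mode + wants cross > 0 → take C=(5.0664,6.2976) (cross=69.286)
ex = (C−B)/|BC| = (0.5898,0.8075); ey = (-0.8075,0.5898)
P = B + -2.82·ex + -3.11·ey = (0.6063,-5.0819)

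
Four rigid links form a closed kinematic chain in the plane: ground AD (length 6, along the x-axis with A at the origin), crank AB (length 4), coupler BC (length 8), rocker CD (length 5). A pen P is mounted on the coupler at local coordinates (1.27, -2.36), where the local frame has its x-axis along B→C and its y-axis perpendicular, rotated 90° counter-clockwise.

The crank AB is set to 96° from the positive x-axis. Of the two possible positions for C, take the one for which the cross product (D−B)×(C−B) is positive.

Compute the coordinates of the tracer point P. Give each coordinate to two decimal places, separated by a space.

1.08 1.75

A=(0,0), D=(6.00,0)
B = A + 4.00·(cos96°, sin96°) = (-0.4181, 3.9781)
|BD| = 7.5510
circle(B,8.00) ∩ circle(D,5.00): a=6.3579, h=4.8556
  candidates: C₊=(7.5440,4.7556) cross=36.664; C₋=(2.4279,-3.4986) cross=-36.664
  mode + wants cross > 0 → take C=(7.5440,4.7556) (cross=36.664)
ex = (C−B)/|BC| = (0.9953,0.0972); ey = (-0.0972,0.9953)
P = B + 1.27·ex + -2.36·ey = (1.0752,1.7527)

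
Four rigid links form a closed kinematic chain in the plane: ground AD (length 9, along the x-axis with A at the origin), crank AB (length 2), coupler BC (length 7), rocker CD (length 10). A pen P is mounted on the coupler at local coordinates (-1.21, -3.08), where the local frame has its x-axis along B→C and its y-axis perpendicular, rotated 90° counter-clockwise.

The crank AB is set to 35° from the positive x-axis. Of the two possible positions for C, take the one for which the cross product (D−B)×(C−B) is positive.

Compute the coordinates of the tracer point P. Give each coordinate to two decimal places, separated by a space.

4.42 -0.64

A=(0,0), D=(9.00,0)
B = A + 2.00·(cos35°, sin35°) = (1.6383, 1.1472)
|BD| = 7.4505
circle(B,7.00) ∩ circle(D,10.00): a=0.3027, h=6.9935
  candidates: C₊=(3.0142,8.0106) cross=52.105; C₋=(0.8606,-5.8095) cross=-52.105
  mode + wants cross > 0 → take C=(3.0142,8.0106) (cross=52.105)
ex = (C−B)/|BC| = (0.1966,0.9805); ey = (-0.9805,0.1966)
P = B + -1.21·ex + -3.08·ey = (4.4204,-0.6446)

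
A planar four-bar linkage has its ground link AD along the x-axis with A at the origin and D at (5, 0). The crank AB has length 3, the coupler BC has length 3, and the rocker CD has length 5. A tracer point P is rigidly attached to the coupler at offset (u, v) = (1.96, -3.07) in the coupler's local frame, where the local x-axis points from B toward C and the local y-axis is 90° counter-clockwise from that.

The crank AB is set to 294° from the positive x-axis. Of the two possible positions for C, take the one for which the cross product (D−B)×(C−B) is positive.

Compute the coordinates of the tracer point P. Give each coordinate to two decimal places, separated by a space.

3.23 0.30

A=(0,0), D=(5.00,0)
B = A + 3.00·(cos294°, sin294°) = (1.2202, -2.7406)
|BD| = 4.6688
circle(B,3.00) ∩ circle(D,5.00): a=0.6209, h=2.9350
  candidates: C₊=(-0.0000,0.0000) cross=13.703; C₋=(3.4458,-4.7523) cross=-13.703
  mode + wants cross > 0 → take C=(-0.0000,0.0000) (cross=13.703)
ex = (C−B)/|BC| = (-0.4067,0.9135); ey = (-0.9135,-0.4067)
P = B + 1.96·ex + -3.07·ey = (3.2276,0.2986)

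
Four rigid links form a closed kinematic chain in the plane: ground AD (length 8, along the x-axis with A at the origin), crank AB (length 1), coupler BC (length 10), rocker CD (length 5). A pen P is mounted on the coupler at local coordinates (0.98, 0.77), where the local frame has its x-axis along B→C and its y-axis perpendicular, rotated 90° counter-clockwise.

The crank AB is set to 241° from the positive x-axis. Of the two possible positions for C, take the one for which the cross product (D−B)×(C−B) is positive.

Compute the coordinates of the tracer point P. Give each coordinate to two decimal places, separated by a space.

-0.14 0.32

A=(0,0), D=(8.00,0)
B = A + 1.00·(cos241°, sin241°) = (-0.4848, -0.8746)
|BD| = 8.5298
circle(B,10.00) ∩ circle(D,5.00): a=8.6613, h=4.9983
  candidates: C₊=(7.6183,4.9854) cross=42.634; C₋=(8.6433,-4.9584) cross=-42.634
  mode + wants cross > 0 → take C=(7.6183,4.9854) (cross=42.634)
ex = (C−B)/|BC| = (0.8103,0.5860); ey = (-0.5860,0.8103)
P = B + 0.98·ex + 0.77·ey = (-0.1419,0.3236)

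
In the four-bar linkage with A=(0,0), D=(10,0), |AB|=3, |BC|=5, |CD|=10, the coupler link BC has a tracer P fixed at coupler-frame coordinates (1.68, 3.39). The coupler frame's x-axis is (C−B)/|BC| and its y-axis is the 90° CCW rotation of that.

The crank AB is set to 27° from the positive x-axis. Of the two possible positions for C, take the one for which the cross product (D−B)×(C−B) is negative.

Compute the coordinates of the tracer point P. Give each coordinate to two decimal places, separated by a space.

5.00 -1.62

A=(0,0), D=(10.00,0)
B = A + 3.00·(cos27°, sin27°) = (2.6730, 1.3620)
|BD| = 7.4525
circle(B,5.00) ∩ circle(D,10.00): a=-1.3056, h=4.8265
  candidates: C₊=(2.2714,6.3458) cross=35.970; C₋=(0.5073,-3.1447) cross=-35.970
  mode - wants cross < 0 → take C=(0.5073,-3.1447) (cross=-35.970)
ex = (C−B)/|BC| = (-0.4331,-0.9013); ey = (0.9013,-0.4331)
P = B + 1.68·ex + 3.39·ey = (5.0008,-1.6206)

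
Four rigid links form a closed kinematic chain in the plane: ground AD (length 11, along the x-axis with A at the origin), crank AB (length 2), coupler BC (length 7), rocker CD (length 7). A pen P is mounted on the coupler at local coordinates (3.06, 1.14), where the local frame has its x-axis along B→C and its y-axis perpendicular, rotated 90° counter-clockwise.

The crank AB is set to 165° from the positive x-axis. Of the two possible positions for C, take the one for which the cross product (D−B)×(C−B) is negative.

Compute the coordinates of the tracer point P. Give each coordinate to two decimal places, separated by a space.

A=(0,0), D=(11.00,0)
B = A + 2.00·(cos165°, sin165°) = (-1.9319, 0.5176)
|BD| = 12.9422
circle(B,7.00) ∩ circle(D,7.00): a=6.4711, h=2.6692
  candidates: C₊=(4.6408,2.9259) cross=34.546; C₋=(4.4273,-2.4083) cross=-34.546
  mode - wants cross < 0 → take C=(4.4273,-2.4083) (cross=-34.546)
ex = (C−B)/|BC| = (0.9085,-0.4180); ey = (0.4180,0.9085)
P = B + 3.06·ex + 1.14·ey = (1.3245,0.2742)

1.32 0.27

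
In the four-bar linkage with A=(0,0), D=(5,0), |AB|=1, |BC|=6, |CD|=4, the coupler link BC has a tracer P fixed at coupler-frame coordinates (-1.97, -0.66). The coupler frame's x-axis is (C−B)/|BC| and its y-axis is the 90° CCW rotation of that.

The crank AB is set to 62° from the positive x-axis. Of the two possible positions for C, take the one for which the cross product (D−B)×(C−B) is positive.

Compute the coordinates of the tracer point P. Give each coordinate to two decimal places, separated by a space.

-0.89 -0.69

A=(0,0), D=(5.00,0)
B = A + 1.00·(cos62°, sin62°) = (0.4695, 0.8829)
|BD| = 4.6158
circle(B,6.00) ∩ circle(D,4.00): a=4.4744, h=3.9975
  candidates: C₊=(5.6259,3.9507) cross=18.452; C₋=(4.0965,-3.8966) cross=-18.452
  mode + wants cross > 0 → take C=(5.6259,3.9507) (cross=18.452)
ex = (C−B)/|BC| = (0.8594,0.5113); ey = (-0.5113,0.8594)
P = B + -1.97·ex + -0.66·ey = (-0.8861,-0.6915)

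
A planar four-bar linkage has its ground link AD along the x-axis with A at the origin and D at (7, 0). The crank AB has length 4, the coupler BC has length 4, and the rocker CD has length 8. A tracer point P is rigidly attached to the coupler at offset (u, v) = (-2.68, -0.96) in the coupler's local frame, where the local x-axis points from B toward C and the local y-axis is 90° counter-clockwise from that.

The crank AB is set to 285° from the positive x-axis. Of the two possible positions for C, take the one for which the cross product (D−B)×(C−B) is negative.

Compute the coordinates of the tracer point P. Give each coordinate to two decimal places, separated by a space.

A=(0,0), D=(7.00,0)
B = A + 4.00·(cos285°, sin285°) = (1.0353, -3.8637)
|BD| = 7.1068
circle(B,4.00) ∩ circle(D,8.00): a=0.1763, h=3.9961
  candidates: C₊=(-0.9893,-0.4139) cross=28.399; C₋=(3.3558,-7.1218) cross=-28.399
  mode - wants cross < 0 → take C=(3.3558,-7.1218) (cross=-28.399)
ex = (C−B)/|BC| = (0.5801,-0.8145); ey = (0.8145,0.5801)
P = B + -2.68·ex + -0.96·ey = (-1.3014,-2.2377)

-1.30 -2.24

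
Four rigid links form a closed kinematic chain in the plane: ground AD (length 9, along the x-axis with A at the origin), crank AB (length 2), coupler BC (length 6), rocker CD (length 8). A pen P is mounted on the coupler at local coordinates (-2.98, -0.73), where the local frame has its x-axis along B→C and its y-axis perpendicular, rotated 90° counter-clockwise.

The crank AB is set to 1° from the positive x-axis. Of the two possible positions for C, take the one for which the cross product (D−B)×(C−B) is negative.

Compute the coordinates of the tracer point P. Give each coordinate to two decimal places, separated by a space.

0.56 2.74

A=(0,0), D=(9.00,0)
B = A + 2.00·(cos1°, sin1°) = (1.9997, 0.0349)
|BD| = 7.0004
circle(B,6.00) ∩ circle(D,8.00): a=1.5003, h=5.8094
  candidates: C₊=(3.5290,5.8367) cross=40.668; C₋=(3.4710,-5.7819) cross=-40.668
  mode - wants cross < 0 → take C=(3.4710,-5.7819) (cross=-40.668)
ex = (C−B)/|BC| = (0.2452,-0.9695); ey = (0.9695,0.2452)
P = B + -2.98·ex + -0.73·ey = (0.5612,2.7449)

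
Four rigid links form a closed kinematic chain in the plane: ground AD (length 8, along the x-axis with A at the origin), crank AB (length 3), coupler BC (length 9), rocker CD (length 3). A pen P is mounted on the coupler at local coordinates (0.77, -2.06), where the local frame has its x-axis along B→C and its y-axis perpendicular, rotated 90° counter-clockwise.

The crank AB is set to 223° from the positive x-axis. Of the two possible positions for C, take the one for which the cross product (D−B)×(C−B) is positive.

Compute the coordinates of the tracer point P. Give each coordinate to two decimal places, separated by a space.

A=(0,0), D=(8.00,0)
B = A + 3.00·(cos223°, sin223°) = (-2.1941, -2.0460)
|BD| = 10.3974
circle(B,9.00) ∩ circle(D,3.00): a=8.6611, h=2.4465
  candidates: C₊=(5.8163,2.0570) cross=25.437; C₋=(6.7791,-2.7403) cross=-25.437
  mode + wants cross > 0 → take C=(5.8163,2.0570) (cross=25.437)
ex = (C−B)/|BC| = (0.8900,0.4559); ey = (-0.4559,0.8900)
P = B + 0.77·ex + -2.06·ey = (-0.5696,-3.5284)

-0.57 -3.53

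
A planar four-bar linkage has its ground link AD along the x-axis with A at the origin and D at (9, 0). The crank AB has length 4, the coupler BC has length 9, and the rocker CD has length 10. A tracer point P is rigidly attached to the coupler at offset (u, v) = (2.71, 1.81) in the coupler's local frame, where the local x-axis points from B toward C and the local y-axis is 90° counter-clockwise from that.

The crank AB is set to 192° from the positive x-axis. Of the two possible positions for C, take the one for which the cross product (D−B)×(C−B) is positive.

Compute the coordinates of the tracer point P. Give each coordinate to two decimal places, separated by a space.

A=(0,0), D=(9.00,0)
B = A + 4.00·(cos192°, sin192°) = (-3.9126, -0.8316)
|BD| = 12.9393
circle(B,9.00) ∩ circle(D,10.00): a=5.7355, h=6.9357
  candidates: C₊=(1.3653,6.4584) cross=89.744; C₋=(2.2568,-7.3844) cross=-89.744
  mode + wants cross > 0 → take C=(1.3653,6.4584) (cross=89.744)
ex = (C−B)/|BC| = (0.5864,0.8100); ey = (-0.8100,0.5864)
P = B + 2.71·ex + 1.81·ey = (-3.7895,2.4249)

-3.79 2.42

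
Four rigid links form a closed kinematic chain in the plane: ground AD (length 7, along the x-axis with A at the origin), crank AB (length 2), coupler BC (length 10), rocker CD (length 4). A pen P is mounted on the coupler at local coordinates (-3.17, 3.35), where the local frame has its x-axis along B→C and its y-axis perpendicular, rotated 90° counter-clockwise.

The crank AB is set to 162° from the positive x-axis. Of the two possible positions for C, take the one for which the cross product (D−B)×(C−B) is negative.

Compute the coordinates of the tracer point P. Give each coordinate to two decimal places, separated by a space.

A=(0,0), D=(7.00,0)
B = A + 2.00·(cos162°, sin162°) = (-1.9021, 0.6180)
|BD| = 8.9235
circle(B,10.00) ∩ circle(D,4.00): a=9.1684, h=3.9925
  candidates: C₊=(7.5208,3.9659) cross=35.627; C₋=(6.9678,-3.9999) cross=-35.627
  mode - wants cross < 0 → take C=(6.9678,-3.9999) (cross=-35.627)
ex = (C−B)/|BC| = (0.8870,-0.4618); ey = (0.4618,0.8870)
P = B + -3.17·ex + 3.35·ey = (-3.1669,5.0533)

-3.17 5.05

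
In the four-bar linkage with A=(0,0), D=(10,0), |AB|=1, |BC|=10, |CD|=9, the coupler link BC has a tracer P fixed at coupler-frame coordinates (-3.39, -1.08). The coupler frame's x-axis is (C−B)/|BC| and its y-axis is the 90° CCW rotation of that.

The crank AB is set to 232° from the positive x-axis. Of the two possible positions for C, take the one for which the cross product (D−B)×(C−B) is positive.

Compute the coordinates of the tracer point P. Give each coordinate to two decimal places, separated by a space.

A=(0,0), D=(10.00,0)
B = A + 1.00·(cos232°, sin232°) = (-0.6157, -0.7880)
|BD| = 10.6449
circle(B,10.00) ∩ circle(D,9.00): a=6.2149, h=7.8342
  candidates: C₊=(5.0022,7.4848) cross=83.394; C₋=(6.1621,-8.1407) cross=-83.394
  mode + wants cross > 0 → take C=(5.0022,7.4848) (cross=83.394)
ex = (C−B)/|BC| = (0.5618,0.8273); ey = (-0.8273,0.5618)
P = B + -3.39·ex + -1.08·ey = (-1.6267,-4.1992)

-1.63 -4.20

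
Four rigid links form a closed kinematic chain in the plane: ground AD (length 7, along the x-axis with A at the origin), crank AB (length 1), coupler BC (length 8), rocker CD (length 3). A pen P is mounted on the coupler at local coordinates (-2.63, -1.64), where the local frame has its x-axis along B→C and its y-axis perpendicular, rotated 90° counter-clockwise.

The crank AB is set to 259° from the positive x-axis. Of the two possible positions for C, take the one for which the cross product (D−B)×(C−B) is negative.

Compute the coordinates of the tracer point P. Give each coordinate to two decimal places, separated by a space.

A=(0,0), D=(7.00,0)
B = A + 1.00·(cos259°, sin259°) = (-0.1908, -0.9816)
|BD| = 7.2575
circle(B,8.00) ∩ circle(D,3.00): a=7.4179, h=2.9957
  candidates: C₊=(6.7538,2.9899) cross=21.741; C₋=(7.5641,-2.9465) cross=-21.741
  mode - wants cross < 0 → take C=(7.5641,-2.9465) (cross=-21.741)
ex = (C−B)/|BC| = (0.9694,-0.2456); ey = (0.2456,0.9694)
P = B + -2.63·ex + -1.64·ey = (-3.1430,-1.9254)

-3.14 -1.93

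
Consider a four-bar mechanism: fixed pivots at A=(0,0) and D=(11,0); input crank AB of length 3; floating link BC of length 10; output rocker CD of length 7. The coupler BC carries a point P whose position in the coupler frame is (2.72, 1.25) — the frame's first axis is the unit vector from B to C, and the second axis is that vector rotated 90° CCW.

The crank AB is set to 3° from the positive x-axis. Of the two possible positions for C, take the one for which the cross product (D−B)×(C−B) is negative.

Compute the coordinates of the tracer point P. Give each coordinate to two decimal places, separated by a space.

5.80 -0.89

A=(0,0), D=(11.00,0)
B = A + 3.00·(cos3°, sin3°) = (2.9959, 0.1570)
|BD| = 8.0057
circle(B,10.00) ∩ circle(D,7.00): a=7.1881, h=6.9521
  candidates: C₊=(10.3189,6.9668) cross=55.656; C₋=(10.0462,-6.9347) cross=-55.656
  mode - wants cross < 0 → take C=(10.0462,-6.9347) (cross=-55.656)
ex = (C−B)/|BC| = (0.7050,-0.7092); ey = (0.7092,0.7050)
P = B + 2.72·ex + 1.25·ey = (5.8000,-0.8906)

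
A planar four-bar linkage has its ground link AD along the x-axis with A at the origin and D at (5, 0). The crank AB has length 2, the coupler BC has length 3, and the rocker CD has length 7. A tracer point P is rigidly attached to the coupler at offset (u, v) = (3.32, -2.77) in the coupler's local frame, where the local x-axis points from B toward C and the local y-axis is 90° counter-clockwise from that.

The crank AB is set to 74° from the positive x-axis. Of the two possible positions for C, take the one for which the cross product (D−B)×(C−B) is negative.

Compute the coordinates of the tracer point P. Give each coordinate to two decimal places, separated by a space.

-3.73 2.51

A=(0,0), D=(5.00,0)
B = A + 2.00·(cos74°, sin74°) = (0.5513, 1.9225)
|BD| = 4.8464
circle(B,3.00) ∩ circle(D,7.00): a=-1.7036, h=2.4693
  candidates: C₊=(-0.0330,4.8651) cross=11.967; C₋=(-1.9921,0.3316) cross=-11.967
  mode - wants cross < 0 → take C=(-1.9921,0.3316) (cross=-11.967)
ex = (C−B)/|BC| = (-0.8478,-0.5303); ey = (0.5303,-0.8478)
P = B + 3.32·ex + -2.77·ey = (-3.7324,2.5103)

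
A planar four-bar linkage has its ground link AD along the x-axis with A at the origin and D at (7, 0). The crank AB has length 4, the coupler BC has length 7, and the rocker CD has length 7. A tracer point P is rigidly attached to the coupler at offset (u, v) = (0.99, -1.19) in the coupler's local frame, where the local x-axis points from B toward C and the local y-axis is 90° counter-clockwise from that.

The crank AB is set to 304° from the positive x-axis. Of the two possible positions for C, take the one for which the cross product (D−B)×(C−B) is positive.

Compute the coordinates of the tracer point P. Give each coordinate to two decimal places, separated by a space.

3.23 -2.13

A=(0,0), D=(7.00,0)
B = A + 4.00·(cos304°, sin304°) = (2.2368, -3.3162)
|BD| = 5.8039
circle(B,7.00) ∩ circle(D,7.00): a=2.9019, h=6.3701
  candidates: C₊=(0.9787,3.5699) cross=36.972; C₋=(8.2581,-6.8860) cross=-36.972
  mode + wants cross > 0 → take C=(0.9787,3.5699) (cross=36.972)
ex = (C−B)/|BC| = (-0.1797,0.9837); ey = (-0.9837,-0.1797)
P = B + 0.99·ex + -1.19·ey = (3.2295,-2.1284)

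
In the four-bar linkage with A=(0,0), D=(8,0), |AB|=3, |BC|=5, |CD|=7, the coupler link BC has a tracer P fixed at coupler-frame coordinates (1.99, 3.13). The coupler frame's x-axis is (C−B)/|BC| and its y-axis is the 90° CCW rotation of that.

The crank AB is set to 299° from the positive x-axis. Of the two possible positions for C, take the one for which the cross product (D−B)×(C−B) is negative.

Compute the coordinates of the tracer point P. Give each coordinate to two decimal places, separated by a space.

5.10 -1.93

A=(0,0), D=(8.00,0)
B = A + 3.00·(cos299°, sin299°) = (1.4544, -2.6239)
|BD| = 7.0519
circle(B,5.00) ∩ circle(D,7.00): a=1.8243, h=4.6553
  candidates: C₊=(1.4156,2.3760) cross=32.829; C₋=(4.8799,-6.2662) cross=-32.829
  mode - wants cross < 0 → take C=(4.8799,-6.2662) (cross=-32.829)
ex = (C−B)/|BC| = (0.6851,-0.7285); ey = (0.7285,0.6851)
P = B + 1.99·ex + 3.13·ey = (5.0978,-1.9292)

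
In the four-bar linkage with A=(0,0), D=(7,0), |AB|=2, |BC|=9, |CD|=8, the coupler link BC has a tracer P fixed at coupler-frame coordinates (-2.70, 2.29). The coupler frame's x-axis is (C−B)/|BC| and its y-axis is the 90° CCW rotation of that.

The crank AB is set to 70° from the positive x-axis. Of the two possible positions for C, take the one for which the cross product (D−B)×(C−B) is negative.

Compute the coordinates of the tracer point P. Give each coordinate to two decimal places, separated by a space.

2.25 5.05

A=(0,0), D=(7.00,0)
B = A + 2.00·(cos70°, sin70°) = (0.6840, 1.8794)
|BD| = 6.5896
circle(B,9.00) ∩ circle(D,8.00): a=4.5847, h=7.7447
  candidates: C₊=(7.2872,7.9948) cross=51.035; C₋=(2.8695,-6.8512) cross=-51.035
  mode - wants cross < 0 → take C=(2.8695,-6.8512) (cross=-51.035)
ex = (C−B)/|BC| = (0.2428,-0.9701); ey = (0.9701,0.2428)
P = B + -2.70·ex + 2.29·ey = (2.2498,5.0547)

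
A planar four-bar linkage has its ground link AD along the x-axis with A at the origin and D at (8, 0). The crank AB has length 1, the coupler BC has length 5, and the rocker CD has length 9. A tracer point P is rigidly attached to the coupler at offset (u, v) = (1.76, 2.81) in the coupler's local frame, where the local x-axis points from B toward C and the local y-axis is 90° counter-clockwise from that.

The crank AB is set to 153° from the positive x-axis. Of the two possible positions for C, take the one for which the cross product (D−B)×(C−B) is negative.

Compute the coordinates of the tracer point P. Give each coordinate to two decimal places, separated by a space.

2.23 -0.67

A=(0,0), D=(8.00,0)
B = A + 1.00·(cos153°, sin153°) = (-0.8910, 0.4540)
|BD| = 8.9026
circle(B,5.00) ∩ circle(D,9.00): a=1.3061, h=4.8264
  candidates: C₊=(0.6596,5.2075) cross=42.967; C₋=(0.1673,-4.4327) cross=-42.967
  mode - wants cross < 0 → take C=(0.1673,-4.4327) (cross=-42.967)
ex = (C−B)/|BC| = (0.2117,-0.9773); ey = (0.9773,0.2117)
P = B + 1.76·ex + 2.81·ey = (2.2279,-0.6714)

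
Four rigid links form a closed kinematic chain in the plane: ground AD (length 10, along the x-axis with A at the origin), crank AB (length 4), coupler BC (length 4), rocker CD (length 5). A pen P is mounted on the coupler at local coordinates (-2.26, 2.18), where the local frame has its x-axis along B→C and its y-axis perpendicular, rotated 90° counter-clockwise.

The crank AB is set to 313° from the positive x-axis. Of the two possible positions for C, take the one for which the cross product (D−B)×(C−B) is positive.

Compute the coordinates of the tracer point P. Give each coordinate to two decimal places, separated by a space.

A=(0,0), D=(10.00,0)
B = A + 4.00·(cos313°, sin313°) = (2.7280, -2.9254)
|BD| = 7.8384
circle(B,4.00) ∩ circle(D,5.00): a=3.3451, h=2.1933
  candidates: C₊=(5.0128,0.3578) cross=17.192; C₋=(6.6499,-3.7118) cross=-17.192
  mode + wants cross > 0 → take C=(5.0128,0.3578) (cross=17.192)
ex = (C−B)/|BC| = (0.5712,0.8208); ey = (-0.8208,0.5712)
P = B + -2.26·ex + 2.18·ey = (-0.3523,-3.5352)

-0.35 -3.54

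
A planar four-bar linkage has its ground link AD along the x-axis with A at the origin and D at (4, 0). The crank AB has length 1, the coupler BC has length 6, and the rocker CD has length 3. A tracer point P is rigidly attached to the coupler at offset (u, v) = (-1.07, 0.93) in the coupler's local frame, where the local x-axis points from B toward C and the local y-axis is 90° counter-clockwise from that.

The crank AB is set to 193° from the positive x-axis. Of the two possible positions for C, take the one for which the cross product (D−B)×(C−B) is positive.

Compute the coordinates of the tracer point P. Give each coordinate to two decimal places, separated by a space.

A=(0,0), D=(4.00,0)
B = A + 1.00·(cos193°, sin193°) = (-0.9744, -0.2250)
|BD| = 4.9795
circle(B,6.00) ∩ circle(D,3.00): a=5.2009, h=2.9918
  candidates: C₊=(4.0860,2.9988) cross=14.898; C₋=(4.3563,-2.9788) cross=-14.898
  mode + wants cross > 0 → take C=(4.0860,2.9988) (cross=14.898)
ex = (C−B)/|BC| = (0.8434,0.5373); ey = (-0.5373,0.8434)
P = B + -1.07·ex + 0.93·ey = (-2.3765,-0.0155)

-2.38 -0.02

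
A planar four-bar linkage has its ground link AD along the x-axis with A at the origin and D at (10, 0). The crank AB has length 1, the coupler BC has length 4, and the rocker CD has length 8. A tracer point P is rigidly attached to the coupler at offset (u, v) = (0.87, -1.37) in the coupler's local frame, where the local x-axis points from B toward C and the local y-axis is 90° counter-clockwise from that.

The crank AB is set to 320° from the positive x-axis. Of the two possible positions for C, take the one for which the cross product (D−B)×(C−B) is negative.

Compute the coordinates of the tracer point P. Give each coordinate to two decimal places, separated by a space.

A=(0,0), D=(10.00,0)
B = A + 1.00·(cos320°, sin320°) = (0.7660, -0.6428)
|BD| = 9.2563
circle(B,4.00) ∩ circle(D,8.00): a=2.0353, h=3.4435
  candidates: C₊=(2.5573,2.9337) cross=31.874; C₋=(3.0356,-3.9366) cross=-31.874
  mode - wants cross < 0 → take C=(3.0356,-3.9366) (cross=-31.874)
ex = (C−B)/|BC| = (0.5674,-0.8235); ey = (0.8235,0.5674)
P = B + 0.87·ex + -1.37·ey = (0.1315,-2.1365)

0.13 -2.14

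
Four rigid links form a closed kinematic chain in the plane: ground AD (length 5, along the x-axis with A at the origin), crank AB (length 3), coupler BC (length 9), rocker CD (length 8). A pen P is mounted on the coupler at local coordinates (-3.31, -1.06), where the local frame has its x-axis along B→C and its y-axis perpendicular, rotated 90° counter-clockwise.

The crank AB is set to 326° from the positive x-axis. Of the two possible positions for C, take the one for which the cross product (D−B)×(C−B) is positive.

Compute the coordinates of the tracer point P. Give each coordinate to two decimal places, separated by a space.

3.83 -4.88

A=(0,0), D=(5.00,0)
B = A + 3.00·(cos326°, sin326°) = (2.4871, -1.6776)
|BD| = 3.0214
circle(B,9.00) ∩ circle(D,8.00): a=4.3240, h=7.8932
  candidates: C₊=(1.7008,7.2880) cross=23.849; C₋=(10.4659,-5.8416) cross=-23.849
  mode + wants cross > 0 → take C=(1.7008,7.2880) (cross=23.849)
ex = (C−B)/|BC| = (-0.0874,0.9962); ey = (-0.9962,-0.0874)
P = B + -3.31·ex + -1.06·ey = (3.8323,-4.8823)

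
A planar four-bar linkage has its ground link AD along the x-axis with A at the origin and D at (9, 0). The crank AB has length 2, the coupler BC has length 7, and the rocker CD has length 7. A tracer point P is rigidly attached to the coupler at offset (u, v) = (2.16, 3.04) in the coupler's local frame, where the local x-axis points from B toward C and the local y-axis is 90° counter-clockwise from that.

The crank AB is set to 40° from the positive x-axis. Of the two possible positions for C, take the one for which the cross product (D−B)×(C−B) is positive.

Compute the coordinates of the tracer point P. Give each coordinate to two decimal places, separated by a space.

A=(0,0), D=(9.00,0)
B = A + 2.00·(cos40°, sin40°) = (1.5321, 1.2856)
|BD| = 7.5778
circle(B,7.00) ∩ circle(D,7.00): a=3.7889, h=5.8859
  candidates: C₊=(6.2646,6.4434) cross=44.602; C₋=(4.2675,-5.1578) cross=-44.602
  mode + wants cross > 0 → take C=(6.2646,6.4434) (cross=44.602)
ex = (C−B)/|BC| = (0.6761,0.7368); ey = (-0.7368,0.6761)
P = B + 2.16·ex + 3.04·ey = (0.7524,4.9324)

0.75 4.93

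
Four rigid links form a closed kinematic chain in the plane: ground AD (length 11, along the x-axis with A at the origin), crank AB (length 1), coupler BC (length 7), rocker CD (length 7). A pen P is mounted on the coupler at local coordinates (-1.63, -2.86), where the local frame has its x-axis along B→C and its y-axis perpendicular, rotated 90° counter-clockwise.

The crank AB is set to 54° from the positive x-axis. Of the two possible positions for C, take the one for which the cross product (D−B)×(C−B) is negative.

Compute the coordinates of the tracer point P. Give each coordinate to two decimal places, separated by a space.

-2.60 0.01

A=(0,0), D=(11.00,0)
B = A + 1.00·(cos54°, sin54°) = (0.5878, 0.8090)
|BD| = 10.4436
circle(B,7.00) ∩ circle(D,7.00): a=5.2218, h=4.6618
  candidates: C₊=(6.1550,5.0523) cross=48.686; C₋=(5.4328,-4.2433) cross=-48.686
  mode - wants cross < 0 → take C=(5.4328,-4.2433) (cross=-48.686)
ex = (C−B)/|BC| = (0.6921,-0.7218); ey = (0.7218,0.6921)
P = B + -1.63·ex + -2.86·ey = (-2.6046,0.0060)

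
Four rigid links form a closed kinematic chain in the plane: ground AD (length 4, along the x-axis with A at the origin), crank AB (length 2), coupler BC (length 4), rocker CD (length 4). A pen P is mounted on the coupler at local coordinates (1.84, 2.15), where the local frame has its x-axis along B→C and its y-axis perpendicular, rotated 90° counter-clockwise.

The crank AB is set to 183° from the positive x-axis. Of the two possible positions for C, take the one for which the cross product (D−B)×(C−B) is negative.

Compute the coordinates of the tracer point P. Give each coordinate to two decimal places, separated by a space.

A=(0,0), D=(4.00,0)
B = A + 2.00·(cos183°, sin183°) = (-1.9973, -0.1047)
|BD| = 5.9982
circle(B,4.00) ∩ circle(D,4.00): a=2.9991, h=2.6468
  candidates: C₊=(0.9552,2.5940) cross=15.876; C₋=(1.0476,-2.6987) cross=-15.876
  mode - wants cross < 0 → take C=(1.0476,-2.6987) (cross=-15.876)
ex = (C−B)/|BC| = (0.7612,-0.6485); ey = (0.6485,0.7612)
P = B + 1.84·ex + 2.15·ey = (0.7977,0.3387)

0.80 0.34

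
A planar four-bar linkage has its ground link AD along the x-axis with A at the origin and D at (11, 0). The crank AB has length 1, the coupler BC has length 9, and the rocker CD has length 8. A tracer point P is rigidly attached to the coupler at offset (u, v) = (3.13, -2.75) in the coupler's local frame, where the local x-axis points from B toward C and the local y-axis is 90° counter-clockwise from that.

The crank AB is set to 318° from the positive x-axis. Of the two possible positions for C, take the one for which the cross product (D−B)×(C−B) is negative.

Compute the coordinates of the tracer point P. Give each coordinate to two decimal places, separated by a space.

A=(0,0), D=(11.00,0)
B = A + 1.00·(cos318°, sin318°) = (0.7431, -0.6691)
|BD| = 10.2787
circle(B,9.00) ∩ circle(D,8.00): a=5.9663, h=6.7382
  candidates: C₊=(6.2581,6.4432) cross=69.260; C₋=(7.1354,-7.0046) cross=-69.260
  mode - wants cross < 0 → take C=(7.1354,-7.0046) (cross=-69.260)
ex = (C−B)/|BC| = (0.7103,-0.7039); ey = (0.7039,0.7103)
P = B + 3.13·ex + -2.75·ey = (1.0304,-4.8257)

1.03 -4.83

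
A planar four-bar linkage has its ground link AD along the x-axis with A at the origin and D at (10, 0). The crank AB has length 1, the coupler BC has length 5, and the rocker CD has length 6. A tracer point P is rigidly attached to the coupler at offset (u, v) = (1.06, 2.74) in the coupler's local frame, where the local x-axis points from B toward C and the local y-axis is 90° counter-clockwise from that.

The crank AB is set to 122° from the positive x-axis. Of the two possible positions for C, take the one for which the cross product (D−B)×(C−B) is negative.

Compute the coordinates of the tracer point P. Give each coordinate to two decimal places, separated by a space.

A=(0,0), D=(10.00,0)
B = A + 1.00·(cos122°, sin122°) = (-0.5299, 0.8480)
|BD| = 10.5640
circle(B,5.00) ∩ circle(D,6.00): a=4.7614, h=1.5262
  candidates: C₊=(4.3386,1.9871) cross=16.123; C₋=(4.0936,-1.0555) cross=-16.123
  mode - wants cross < 0 → take C=(4.0936,-1.0555) (cross=-16.123)
ex = (C−B)/|BC| = (0.9247,-0.3807); ey = (0.3807,0.9247)
P = B + 1.06·ex + 2.74·ey = (1.4934,2.9782)

1.49 2.98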